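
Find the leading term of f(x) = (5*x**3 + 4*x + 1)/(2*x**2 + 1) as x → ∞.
5*x/2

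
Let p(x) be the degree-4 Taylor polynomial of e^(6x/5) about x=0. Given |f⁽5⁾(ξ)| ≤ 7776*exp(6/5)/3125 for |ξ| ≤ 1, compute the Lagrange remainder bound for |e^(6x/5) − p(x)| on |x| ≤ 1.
324*exp(6/5)/15625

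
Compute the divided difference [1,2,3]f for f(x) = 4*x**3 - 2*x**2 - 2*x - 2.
22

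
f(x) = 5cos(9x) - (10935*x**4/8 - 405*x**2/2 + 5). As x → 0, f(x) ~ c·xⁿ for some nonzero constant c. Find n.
6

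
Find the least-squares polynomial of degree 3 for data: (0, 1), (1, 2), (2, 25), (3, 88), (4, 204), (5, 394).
17/18 + (-3329/756)x + (347/126)x² + (299/108)x³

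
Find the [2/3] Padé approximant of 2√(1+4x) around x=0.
(14*x**2 + 56*x/5 + 2)/(-2*x**3/5 + 9*x**2/5 + 18*x/5 + 1)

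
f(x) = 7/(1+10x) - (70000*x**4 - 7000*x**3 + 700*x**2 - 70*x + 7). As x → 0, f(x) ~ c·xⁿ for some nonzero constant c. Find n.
5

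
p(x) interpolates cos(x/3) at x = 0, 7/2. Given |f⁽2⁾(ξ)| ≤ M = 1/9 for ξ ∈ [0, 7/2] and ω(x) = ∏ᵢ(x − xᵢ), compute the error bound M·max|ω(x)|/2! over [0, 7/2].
49/288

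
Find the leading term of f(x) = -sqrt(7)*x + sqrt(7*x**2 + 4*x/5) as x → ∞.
2*sqrt(7)/35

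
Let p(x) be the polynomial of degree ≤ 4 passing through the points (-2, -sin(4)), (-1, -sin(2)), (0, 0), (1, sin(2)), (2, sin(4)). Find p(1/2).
-sin(4)/16 + 5*sin(2)/8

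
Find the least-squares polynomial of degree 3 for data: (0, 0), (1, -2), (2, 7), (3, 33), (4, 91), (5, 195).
-41/126 + (-37/108)x + (-583/252)x² + (55/27)x³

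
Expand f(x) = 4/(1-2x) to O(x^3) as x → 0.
4 + 8*x + 16*x**2 + O(x**3)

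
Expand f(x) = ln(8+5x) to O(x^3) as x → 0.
log(8) + 5*x/8 - 25*x**2/128 + O(x**3)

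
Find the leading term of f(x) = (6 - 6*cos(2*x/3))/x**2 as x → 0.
4/3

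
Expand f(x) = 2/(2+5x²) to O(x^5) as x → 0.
1 - 5*x**2/2 + 25*x**4/4 + O(x**5)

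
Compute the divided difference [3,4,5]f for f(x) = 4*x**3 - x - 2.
48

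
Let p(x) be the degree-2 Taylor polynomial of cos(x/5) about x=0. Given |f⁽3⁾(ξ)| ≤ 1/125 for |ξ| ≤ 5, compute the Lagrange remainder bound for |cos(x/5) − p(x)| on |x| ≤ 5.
1/6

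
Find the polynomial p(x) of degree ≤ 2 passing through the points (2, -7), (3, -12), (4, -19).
-x**2 - 3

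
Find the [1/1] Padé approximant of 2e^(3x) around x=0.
(3*x + 2)/(1 - 3*x/2)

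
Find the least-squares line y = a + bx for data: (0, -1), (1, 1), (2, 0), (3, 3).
a = -9/10, b = 11/10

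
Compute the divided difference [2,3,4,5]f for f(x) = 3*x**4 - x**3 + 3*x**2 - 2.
41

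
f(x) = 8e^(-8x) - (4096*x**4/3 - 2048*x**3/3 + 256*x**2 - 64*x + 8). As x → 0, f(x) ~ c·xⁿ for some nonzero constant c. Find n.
5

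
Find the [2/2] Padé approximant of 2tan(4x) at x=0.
8*x/(1 - 16*x**2/3)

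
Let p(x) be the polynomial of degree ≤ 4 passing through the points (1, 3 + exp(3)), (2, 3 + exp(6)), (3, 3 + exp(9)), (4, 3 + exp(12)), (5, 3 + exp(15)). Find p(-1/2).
-385*exp(12)/32 - 693*exp(6)/32 + 3 + 1155*exp(3)/128 + 1485*exp(9)/64 + 315*exp(15)/128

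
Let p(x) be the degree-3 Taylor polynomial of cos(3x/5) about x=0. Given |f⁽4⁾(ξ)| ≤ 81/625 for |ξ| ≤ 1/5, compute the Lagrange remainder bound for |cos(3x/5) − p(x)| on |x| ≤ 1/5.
27/3125000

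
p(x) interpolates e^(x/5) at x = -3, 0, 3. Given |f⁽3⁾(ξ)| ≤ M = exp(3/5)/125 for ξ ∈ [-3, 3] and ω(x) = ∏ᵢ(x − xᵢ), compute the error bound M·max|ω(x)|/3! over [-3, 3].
sqrt(3)*exp(3/5)/125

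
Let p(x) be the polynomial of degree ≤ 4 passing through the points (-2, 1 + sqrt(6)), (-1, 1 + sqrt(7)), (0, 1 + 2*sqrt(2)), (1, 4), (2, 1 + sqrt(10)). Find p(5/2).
-283/32 - 45*sqrt(7)/32 + 35*sqrt(6)/128 + 315*sqrt(10)/128 + 189*sqrt(2)/32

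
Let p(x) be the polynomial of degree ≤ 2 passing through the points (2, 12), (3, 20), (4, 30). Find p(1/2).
15/4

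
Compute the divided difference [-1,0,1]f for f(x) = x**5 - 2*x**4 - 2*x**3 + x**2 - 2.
-1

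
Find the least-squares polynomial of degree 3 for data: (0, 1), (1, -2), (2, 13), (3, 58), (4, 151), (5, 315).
38/63 + (-508/189)x + (-421/252)x² + (319/108)x³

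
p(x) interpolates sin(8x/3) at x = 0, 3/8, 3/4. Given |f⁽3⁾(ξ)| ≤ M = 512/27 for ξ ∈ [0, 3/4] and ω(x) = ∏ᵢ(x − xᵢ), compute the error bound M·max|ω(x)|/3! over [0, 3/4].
sqrt(3)/27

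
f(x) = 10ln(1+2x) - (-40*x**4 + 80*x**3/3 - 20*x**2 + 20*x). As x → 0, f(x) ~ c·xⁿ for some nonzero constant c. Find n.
5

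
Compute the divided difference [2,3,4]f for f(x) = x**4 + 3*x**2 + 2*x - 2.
58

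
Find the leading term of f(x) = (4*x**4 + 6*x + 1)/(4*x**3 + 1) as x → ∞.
x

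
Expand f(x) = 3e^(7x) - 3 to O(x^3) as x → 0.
21*x + 147*x**2/2 + O(x**3)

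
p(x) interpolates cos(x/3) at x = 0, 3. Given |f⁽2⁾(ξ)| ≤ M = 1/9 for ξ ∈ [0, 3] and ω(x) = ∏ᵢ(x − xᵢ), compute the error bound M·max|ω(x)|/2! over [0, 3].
1/8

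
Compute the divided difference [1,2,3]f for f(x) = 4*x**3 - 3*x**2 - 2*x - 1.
21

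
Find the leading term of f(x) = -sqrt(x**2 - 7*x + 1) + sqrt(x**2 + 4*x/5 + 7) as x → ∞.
39/10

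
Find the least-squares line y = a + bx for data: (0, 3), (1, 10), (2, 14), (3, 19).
a = 37/10, b = 26/5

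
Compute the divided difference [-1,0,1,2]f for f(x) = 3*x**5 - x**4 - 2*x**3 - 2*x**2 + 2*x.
11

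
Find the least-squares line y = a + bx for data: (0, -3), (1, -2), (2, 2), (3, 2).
a = -31/10, b = 19/10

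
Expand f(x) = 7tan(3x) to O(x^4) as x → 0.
21*x + 63*x**3 + O(x**4)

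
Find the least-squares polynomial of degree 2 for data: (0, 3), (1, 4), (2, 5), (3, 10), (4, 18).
118/35 + (-54/35)x + (9/7)x²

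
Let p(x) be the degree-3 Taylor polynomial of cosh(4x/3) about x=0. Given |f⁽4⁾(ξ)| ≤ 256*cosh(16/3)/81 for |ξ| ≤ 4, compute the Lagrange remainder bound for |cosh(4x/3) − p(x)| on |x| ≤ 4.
8192*cosh(16/3)/243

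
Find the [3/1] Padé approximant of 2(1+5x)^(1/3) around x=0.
(-250*x**3/81 + 50*x**2/9 + 10*x + 2)/(10*x/3 + 1)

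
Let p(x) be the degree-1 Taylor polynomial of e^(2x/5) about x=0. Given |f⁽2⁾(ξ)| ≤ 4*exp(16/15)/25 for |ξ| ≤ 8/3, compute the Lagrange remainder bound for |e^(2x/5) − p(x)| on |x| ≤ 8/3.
128*exp(16/15)/225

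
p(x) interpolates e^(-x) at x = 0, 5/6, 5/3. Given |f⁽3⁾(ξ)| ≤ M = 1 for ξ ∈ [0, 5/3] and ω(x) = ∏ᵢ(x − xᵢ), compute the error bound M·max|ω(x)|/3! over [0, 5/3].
125*sqrt(3)/5832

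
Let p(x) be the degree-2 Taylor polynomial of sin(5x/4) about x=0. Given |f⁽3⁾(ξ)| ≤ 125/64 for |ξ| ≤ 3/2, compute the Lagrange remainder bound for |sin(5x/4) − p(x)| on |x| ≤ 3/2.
1125/1024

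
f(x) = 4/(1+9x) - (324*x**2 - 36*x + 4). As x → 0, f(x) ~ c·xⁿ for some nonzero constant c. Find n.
3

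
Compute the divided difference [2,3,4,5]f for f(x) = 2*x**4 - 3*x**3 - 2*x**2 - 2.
25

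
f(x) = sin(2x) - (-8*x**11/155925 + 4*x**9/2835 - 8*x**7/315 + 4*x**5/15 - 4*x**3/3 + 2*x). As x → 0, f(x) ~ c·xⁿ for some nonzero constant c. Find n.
13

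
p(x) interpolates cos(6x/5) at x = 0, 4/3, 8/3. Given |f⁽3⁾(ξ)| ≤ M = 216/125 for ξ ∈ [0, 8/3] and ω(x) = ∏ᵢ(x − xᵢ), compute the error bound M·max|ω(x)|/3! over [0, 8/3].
512*sqrt(3)/3375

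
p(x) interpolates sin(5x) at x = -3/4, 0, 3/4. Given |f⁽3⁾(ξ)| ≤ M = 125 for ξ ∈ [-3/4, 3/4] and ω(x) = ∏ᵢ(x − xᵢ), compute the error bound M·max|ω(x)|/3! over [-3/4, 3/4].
125*sqrt(3)/64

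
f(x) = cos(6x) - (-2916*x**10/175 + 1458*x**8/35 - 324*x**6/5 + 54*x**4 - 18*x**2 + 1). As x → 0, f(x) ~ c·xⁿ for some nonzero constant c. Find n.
12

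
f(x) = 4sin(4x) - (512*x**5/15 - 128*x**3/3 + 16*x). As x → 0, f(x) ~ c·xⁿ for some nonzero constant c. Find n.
7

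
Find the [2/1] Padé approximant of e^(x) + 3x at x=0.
(-5*x**2/6 + 11*x/3 + 1)/(1 - x/3)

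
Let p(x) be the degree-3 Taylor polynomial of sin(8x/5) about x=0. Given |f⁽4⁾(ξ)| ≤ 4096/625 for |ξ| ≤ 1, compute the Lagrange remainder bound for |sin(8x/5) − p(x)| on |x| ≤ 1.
512/1875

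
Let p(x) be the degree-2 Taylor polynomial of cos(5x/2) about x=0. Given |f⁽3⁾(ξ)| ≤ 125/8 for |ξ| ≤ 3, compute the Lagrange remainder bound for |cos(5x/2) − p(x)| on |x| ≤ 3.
1125/16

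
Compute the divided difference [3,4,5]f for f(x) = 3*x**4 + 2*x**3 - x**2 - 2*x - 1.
314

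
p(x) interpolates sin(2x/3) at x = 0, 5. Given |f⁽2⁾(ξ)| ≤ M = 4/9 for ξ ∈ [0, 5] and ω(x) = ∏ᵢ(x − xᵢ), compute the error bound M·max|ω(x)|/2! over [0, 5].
25/18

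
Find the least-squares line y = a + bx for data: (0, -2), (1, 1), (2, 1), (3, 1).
a = -11/10, b = 9/10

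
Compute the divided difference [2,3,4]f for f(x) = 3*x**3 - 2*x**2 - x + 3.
25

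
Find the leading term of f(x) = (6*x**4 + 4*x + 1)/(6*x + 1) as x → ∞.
x**3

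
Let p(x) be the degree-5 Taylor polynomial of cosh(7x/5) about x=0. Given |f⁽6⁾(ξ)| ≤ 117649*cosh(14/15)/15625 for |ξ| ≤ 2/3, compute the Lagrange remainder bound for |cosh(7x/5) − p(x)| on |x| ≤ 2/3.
470596*cosh(14/15)/512578125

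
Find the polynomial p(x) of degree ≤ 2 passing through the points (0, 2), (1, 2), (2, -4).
-3*x**2 + 3*x + 2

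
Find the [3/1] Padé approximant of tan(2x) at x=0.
8*x**3/3 + 2*x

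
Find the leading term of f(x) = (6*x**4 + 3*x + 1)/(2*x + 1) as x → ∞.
3*x**3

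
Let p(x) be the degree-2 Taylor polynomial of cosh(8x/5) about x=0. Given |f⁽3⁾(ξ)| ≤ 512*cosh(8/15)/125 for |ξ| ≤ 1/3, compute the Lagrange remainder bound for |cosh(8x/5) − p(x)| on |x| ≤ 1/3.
256*cosh(8/15)/10125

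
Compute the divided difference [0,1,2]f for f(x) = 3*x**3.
9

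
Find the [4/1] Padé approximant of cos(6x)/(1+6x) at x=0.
(54*x**4 - 18*x**2 + 1)/(6*x + 1)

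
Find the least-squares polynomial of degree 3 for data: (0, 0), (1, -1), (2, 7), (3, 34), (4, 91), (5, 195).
-29/126 + (323/756)x + (-47/18)x² + (223/108)x³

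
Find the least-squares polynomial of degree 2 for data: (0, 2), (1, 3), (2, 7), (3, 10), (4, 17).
69/35 + (39/70)x + (11/14)x²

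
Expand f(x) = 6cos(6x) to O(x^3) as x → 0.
6 - 108*x**2 + O(x**3)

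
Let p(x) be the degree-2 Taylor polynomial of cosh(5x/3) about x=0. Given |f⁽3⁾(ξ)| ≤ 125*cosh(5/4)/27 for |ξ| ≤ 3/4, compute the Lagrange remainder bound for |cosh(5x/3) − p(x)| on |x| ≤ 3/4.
125*cosh(5/4)/384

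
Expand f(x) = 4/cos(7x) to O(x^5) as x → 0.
4 + 98*x**2 + 12005*x**4/6 + O(x**5)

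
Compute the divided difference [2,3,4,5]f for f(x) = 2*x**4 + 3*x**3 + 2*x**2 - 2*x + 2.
31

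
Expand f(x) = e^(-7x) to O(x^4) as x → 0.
1 - 7*x + 49*x**2/2 - 343*x**3/6 + O(x**4)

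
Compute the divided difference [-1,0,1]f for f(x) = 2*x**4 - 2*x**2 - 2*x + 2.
0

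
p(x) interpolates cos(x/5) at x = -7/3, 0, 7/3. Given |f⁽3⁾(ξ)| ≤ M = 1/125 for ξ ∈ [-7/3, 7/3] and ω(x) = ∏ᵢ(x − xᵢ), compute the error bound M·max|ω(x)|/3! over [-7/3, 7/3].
343*sqrt(3)/91125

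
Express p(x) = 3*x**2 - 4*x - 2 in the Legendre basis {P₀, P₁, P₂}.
-P₀ + (-4)P₁ + (2)P₂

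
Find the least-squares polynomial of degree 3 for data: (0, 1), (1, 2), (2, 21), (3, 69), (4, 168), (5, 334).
95/126 + (295/756)x + (-145/126)x² + (311/108)x³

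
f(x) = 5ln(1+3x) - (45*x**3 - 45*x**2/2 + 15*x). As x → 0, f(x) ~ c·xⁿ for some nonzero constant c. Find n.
4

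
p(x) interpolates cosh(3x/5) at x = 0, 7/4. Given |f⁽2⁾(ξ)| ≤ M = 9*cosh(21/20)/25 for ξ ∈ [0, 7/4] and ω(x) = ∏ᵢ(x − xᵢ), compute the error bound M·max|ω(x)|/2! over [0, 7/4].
441*cosh(21/20)/3200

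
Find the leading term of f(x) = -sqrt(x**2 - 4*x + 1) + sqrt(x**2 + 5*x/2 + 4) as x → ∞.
13/4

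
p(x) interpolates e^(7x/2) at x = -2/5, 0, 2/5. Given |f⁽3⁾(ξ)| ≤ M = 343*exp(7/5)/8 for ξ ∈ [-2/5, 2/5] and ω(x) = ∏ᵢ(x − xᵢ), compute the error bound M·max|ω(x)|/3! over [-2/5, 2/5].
343*sqrt(3)*exp(7/5)/3375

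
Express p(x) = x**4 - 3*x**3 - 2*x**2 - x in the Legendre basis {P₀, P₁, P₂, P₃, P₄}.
(-7/15)P₀ + (-14/5)P₁ + (-16/21)P₂ + (-6/5)P₃ + (8/35)P₄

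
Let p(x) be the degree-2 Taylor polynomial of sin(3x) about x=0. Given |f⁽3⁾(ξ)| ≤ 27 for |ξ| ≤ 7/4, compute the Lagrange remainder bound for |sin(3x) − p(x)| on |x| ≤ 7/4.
3087/128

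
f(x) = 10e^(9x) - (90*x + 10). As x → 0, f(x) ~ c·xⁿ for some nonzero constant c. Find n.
2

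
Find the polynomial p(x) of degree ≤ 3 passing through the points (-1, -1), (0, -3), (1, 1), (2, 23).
2*x**3 + 3*x**2 - x - 3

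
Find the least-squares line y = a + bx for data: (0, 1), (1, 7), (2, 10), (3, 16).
a = 13/10, b = 24/5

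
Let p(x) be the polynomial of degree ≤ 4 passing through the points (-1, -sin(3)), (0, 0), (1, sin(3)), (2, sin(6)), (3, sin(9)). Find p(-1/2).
-105*sin(3)/128 + 7*sin(6)/32 - 5*sin(9)/128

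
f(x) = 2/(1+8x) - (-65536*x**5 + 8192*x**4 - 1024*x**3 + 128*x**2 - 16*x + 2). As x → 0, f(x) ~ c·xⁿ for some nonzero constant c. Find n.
6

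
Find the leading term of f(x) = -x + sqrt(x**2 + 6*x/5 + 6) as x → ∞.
3/5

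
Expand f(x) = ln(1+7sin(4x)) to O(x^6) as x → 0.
28*x - 392*x**2 + 21728*x**3/3 - 454720*x**4/3 + 10150784*x**5/3 + O(x**6)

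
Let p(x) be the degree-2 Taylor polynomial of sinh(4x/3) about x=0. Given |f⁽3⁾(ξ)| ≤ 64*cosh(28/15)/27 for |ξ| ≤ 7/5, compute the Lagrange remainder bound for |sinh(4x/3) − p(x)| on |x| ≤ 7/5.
10976*cosh(28/15)/10125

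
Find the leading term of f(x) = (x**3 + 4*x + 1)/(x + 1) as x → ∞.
x**2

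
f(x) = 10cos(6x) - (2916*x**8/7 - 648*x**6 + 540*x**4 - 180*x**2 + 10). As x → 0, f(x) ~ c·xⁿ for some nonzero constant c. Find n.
10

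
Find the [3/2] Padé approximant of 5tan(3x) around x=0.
(-9*x**3 + 15*x)/(1 - 18*x**2/5)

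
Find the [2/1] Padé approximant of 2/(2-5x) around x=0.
1/(1 - 5*x/2)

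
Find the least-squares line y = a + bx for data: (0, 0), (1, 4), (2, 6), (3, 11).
a = 0, b = 7/2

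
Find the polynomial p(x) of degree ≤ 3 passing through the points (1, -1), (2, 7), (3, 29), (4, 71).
x**3 + x**2 - 2*x - 1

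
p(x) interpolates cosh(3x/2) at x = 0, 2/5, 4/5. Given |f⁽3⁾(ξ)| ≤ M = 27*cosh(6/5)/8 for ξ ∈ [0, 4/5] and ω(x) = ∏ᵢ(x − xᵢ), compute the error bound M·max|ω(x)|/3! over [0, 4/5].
sqrt(3)*cosh(6/5)/125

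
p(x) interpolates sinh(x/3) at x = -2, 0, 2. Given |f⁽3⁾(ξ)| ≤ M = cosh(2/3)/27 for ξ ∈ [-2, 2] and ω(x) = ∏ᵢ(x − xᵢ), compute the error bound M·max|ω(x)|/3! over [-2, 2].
8*sqrt(3)*cosh(2/3)/729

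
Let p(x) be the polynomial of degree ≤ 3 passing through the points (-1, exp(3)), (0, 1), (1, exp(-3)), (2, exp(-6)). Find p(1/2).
((9 - exp(3))*exp(6) - 1 + 9*exp(3))*exp(-6)/16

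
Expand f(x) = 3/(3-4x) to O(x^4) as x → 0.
1 + 4*x/3 + 16*x**2/9 + 64*x**3/27 + O(x**4)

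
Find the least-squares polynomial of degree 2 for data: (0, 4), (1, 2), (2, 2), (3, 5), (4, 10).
141/35 + (-47/14)x + (17/14)x²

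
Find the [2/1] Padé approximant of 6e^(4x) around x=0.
(16*x**2 + 16*x + 6)/(1 - 4*x/3)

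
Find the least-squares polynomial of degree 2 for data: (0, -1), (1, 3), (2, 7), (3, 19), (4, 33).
-3/5 + (2/5)x + (2)x²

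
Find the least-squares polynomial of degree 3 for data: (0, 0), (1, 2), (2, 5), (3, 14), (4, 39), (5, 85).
-5/126 + (3449/756)x + (-127/36)x² + (65/54)x³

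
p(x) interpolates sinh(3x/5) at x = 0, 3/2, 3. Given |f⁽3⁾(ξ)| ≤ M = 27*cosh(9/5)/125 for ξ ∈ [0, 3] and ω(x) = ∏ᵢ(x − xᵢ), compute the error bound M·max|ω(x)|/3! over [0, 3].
27*sqrt(3)*cosh(9/5)/1000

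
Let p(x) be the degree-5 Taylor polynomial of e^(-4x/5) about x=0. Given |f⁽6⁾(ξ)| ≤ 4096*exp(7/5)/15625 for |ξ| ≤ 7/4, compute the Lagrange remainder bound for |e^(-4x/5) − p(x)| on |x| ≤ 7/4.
117649*exp(7/5)/11250000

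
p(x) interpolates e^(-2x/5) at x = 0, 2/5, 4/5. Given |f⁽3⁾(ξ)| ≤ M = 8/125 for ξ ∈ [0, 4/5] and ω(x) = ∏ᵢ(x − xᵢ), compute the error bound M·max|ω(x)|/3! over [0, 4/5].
64*sqrt(3)/421875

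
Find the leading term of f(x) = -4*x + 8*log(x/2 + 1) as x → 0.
-x**2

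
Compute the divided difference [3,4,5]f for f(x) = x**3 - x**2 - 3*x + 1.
11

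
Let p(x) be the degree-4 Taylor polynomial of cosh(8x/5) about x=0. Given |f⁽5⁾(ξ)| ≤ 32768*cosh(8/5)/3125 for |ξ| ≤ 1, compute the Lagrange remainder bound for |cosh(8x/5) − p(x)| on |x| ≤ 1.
4096*cosh(8/5)/46875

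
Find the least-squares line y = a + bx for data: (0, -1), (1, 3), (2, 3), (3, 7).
a = -3/5, b = 12/5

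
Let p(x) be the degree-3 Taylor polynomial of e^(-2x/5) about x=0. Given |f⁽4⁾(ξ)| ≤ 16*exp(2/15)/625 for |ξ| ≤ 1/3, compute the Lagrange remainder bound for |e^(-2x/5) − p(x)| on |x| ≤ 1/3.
2*exp(2/15)/151875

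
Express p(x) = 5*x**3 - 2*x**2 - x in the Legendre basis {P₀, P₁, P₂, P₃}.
(-2/3)P₀ + (2)P₁ + (-4/3)P₂ + (2)P₃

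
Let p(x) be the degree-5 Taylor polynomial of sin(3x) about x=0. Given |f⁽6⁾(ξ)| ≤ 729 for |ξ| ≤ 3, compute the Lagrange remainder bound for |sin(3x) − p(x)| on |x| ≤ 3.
59049/80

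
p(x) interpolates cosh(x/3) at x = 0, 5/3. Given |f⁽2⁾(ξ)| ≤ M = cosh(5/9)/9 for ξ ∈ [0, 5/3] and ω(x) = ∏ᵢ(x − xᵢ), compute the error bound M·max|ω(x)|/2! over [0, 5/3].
25*cosh(5/9)/648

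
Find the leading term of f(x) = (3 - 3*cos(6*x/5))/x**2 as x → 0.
54/25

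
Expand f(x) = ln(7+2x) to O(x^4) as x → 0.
log(7) + 2*x/7 - 2*x**2/49 + 8*x**3/1029 + O(x**4)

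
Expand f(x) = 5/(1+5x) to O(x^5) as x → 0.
5 - 25*x + 125*x**2 - 625*x**3 + 3125*x**4 + O(x**5)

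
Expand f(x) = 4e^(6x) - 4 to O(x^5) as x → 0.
24*x + 72*x**2 + 144*x**3 + 216*x**4 + O(x**5)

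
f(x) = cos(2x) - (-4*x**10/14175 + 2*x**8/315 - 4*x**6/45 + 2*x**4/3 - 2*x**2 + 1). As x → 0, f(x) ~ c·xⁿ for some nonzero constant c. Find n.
12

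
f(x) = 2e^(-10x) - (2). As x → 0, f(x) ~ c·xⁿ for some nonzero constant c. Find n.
1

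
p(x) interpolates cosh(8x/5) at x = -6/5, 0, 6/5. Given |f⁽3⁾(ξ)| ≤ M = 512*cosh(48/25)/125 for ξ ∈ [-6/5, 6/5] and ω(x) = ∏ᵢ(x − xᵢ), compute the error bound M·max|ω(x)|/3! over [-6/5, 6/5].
4096*sqrt(3)*cosh(48/25)/15625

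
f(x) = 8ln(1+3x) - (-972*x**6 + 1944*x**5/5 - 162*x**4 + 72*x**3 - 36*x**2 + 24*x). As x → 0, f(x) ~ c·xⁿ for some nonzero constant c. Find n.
7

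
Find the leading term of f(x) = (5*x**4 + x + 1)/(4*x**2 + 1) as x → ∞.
5*x**2/4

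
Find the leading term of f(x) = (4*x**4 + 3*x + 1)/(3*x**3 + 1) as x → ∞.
4*x/3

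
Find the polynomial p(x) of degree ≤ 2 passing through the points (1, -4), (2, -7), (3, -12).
-x**2 - 3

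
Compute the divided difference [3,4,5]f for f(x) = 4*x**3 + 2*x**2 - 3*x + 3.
50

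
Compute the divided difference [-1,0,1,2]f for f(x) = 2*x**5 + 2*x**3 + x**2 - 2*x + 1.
12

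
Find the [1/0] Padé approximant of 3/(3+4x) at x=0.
1 - 4*x/3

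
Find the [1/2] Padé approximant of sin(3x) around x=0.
3*x/(3*x**2/2 + 1)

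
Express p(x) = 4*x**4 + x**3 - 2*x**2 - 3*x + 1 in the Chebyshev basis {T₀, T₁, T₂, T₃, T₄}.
(3/2)T₀ + (-9/4)T₁ + T₂ + (1/4)T₃ + (1/2)T₄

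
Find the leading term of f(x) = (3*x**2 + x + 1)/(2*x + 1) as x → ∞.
3*x/2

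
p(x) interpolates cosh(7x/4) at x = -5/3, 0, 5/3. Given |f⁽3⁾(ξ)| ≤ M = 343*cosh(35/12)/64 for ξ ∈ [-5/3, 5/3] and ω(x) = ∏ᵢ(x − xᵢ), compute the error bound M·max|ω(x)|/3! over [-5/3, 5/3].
42875*sqrt(3)*cosh(35/12)/46656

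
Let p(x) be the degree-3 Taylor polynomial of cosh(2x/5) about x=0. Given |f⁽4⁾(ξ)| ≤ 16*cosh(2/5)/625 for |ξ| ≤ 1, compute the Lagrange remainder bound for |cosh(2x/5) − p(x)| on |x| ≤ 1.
2*cosh(2/5)/1875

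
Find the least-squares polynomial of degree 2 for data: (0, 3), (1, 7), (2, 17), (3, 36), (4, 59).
102/35 + (47/70)x + (47/14)x²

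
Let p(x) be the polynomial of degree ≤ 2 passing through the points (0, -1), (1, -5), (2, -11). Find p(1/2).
-11/4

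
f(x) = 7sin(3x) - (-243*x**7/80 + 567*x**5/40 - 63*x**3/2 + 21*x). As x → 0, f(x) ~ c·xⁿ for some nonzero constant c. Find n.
9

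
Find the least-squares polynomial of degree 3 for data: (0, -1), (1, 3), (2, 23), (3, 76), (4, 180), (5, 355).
-139/126 + (2221/756)x + (-199/126)x² + (329/108)x³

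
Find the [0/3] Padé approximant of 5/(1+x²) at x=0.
5/(x**2 + 1)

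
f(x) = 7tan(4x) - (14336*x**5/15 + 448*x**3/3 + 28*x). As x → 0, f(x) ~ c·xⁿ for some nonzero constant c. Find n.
7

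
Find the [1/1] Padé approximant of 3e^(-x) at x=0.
(3 - 3*x/2)/(x/2 + 1)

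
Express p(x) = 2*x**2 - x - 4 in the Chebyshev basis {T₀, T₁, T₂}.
(-3)T₀ - T₁ + T₂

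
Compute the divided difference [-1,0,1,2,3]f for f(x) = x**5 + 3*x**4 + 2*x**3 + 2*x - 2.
8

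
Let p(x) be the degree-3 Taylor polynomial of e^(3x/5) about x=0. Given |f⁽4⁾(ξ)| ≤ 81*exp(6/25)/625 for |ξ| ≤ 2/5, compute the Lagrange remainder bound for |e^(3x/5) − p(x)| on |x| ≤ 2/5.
54*exp(6/25)/390625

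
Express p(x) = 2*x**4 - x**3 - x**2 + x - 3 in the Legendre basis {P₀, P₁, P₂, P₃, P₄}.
(-44/15)P₀ + (2/5)P₁ + (10/21)P₂ + (-2/5)P₃ + (16/35)P₄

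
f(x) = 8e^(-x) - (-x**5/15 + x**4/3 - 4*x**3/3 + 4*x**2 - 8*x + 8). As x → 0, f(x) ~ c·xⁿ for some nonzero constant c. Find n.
6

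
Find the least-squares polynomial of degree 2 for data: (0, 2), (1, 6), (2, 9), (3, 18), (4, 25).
74/35 + (83/35)x + (6/7)x²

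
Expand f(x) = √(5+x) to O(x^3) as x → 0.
sqrt(5) + sqrt(5)*x/10 - sqrt(5)*x**2/200 + O(x**3)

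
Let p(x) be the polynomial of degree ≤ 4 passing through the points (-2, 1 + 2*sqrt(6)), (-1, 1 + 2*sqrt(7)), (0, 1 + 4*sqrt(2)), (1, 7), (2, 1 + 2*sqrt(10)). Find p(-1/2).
-5*sqrt(6)/64 + 1/16 + 3*sqrt(10)/64 + 15*sqrt(7)/16 + 45*sqrt(2)/16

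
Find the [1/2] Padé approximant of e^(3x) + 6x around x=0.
(145*x/17 + 1)/(-9*x**2/34 - 8*x/17 + 1)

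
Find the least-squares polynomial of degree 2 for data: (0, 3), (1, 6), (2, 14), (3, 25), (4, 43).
109/35 + (33/70)x + (33/14)x²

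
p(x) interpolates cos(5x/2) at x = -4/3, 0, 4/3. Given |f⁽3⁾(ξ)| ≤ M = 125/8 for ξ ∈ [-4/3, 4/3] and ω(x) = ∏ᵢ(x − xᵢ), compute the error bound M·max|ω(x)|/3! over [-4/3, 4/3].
1000*sqrt(3)/729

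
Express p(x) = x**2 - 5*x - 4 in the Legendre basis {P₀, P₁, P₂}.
(-11/3)P₀ + (-5)P₁ + (2/3)P₂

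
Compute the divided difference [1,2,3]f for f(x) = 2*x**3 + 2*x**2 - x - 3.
14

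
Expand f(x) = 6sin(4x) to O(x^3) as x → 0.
24*x + O(x**3)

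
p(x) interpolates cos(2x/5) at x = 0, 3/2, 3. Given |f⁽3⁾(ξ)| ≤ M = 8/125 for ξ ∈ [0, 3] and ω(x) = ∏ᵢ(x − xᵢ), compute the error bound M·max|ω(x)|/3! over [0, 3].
sqrt(3)/125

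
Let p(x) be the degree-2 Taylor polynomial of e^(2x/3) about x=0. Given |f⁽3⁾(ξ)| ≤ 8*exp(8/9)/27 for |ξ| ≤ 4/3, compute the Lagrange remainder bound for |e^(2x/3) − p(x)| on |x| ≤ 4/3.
256*exp(8/9)/2187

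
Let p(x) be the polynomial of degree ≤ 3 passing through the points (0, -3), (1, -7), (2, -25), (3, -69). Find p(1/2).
-4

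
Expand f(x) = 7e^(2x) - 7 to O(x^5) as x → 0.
14*x + 14*x**2 + 28*x**3/3 + 14*x**4/3 + O(x**5)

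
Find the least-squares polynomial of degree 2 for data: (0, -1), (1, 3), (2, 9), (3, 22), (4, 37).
-6/7 + (17/14)x + (29/14)x²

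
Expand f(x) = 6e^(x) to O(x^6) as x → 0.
6 + 6*x + 3*x**2 + x**3 + x**4/4 + x**5/20 + O(x**6)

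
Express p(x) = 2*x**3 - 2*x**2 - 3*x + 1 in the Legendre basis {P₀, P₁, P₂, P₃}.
(1/3)P₀ + (-9/5)P₁ + (-4/3)P₂ + (4/5)P₃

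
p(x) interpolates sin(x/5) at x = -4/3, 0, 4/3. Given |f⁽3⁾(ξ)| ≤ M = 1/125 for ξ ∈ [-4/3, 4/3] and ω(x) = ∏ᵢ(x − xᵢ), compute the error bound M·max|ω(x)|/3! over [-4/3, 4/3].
64*sqrt(3)/91125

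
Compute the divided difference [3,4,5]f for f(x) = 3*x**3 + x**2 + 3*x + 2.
37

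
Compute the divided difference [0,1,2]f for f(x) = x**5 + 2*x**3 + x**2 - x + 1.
22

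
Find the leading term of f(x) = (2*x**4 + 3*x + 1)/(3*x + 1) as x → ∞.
2*x**3/3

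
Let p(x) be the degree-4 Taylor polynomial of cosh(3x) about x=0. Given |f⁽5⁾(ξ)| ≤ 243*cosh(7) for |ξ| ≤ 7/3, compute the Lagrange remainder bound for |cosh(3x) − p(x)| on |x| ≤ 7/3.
16807*cosh(7)/120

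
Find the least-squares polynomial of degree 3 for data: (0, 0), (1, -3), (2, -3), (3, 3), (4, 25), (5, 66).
-1/18 + (-167/108)x + (-77/36)x² + (55/54)x³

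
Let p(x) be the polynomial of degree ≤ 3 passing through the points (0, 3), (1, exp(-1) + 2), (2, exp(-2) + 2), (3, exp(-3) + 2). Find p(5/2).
(-5*exp(2) + 5 + 15*e + 33*exp(3))*exp(-3)/16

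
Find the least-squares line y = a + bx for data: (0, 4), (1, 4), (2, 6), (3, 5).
a = 4, b = 1/2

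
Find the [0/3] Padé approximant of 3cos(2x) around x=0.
3/(2*x**2 + 1)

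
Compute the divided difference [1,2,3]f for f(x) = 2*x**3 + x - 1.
12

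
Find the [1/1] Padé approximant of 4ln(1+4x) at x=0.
16*x/(2*x + 1)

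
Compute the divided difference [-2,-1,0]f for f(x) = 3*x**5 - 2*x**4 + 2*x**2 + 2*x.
-57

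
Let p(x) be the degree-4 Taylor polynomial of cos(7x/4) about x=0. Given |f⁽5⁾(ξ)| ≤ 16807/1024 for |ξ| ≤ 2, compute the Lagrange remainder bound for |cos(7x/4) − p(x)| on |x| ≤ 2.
16807/3840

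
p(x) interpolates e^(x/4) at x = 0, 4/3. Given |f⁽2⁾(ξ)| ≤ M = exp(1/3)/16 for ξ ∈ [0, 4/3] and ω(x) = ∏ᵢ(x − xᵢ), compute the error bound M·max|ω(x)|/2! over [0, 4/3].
exp(1/3)/72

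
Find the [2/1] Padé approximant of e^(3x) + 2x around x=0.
(-x**2/2 + 4*x + 1)/(1 - x)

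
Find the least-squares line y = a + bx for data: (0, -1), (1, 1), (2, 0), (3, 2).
a = -7/10, b = 4/5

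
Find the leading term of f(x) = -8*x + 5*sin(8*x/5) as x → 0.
-256*x**3/75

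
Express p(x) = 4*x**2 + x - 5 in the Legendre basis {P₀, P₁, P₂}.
(-11/3)P₀ + P₁ + (8/3)P₂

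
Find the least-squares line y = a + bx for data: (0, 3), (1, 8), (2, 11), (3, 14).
a = 18/5, b = 18/5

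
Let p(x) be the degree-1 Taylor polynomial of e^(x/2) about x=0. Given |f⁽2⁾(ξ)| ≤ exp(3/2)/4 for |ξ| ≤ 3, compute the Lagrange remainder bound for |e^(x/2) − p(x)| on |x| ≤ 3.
9*exp(3/2)/8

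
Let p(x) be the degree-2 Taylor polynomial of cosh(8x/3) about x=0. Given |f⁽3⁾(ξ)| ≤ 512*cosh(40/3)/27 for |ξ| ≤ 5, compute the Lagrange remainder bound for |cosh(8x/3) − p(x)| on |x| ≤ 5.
32000*cosh(40/3)/81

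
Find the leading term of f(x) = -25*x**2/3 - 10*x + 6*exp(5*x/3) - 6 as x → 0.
125*x**3/27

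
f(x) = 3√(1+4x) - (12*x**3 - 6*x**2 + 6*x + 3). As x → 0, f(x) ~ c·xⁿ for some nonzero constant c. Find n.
4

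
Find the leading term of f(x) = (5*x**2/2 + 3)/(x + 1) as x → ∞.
5*x/2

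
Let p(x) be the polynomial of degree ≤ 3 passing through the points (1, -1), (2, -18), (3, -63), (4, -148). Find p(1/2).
3/4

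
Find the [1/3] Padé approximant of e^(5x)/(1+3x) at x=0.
(35*x/16 + 1)/(1075*x**3/96 - 55*x**2/8 + 3*x/16 + 1)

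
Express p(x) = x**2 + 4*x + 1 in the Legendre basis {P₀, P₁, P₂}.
(4/3)P₀ + (4)P₁ + (2/3)P₂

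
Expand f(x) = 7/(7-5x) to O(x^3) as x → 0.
1 + 5*x/7 + 25*x**2/49 + O(x**3)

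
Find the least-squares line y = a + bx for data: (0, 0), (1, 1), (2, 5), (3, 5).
a = -1/10, b = 19/10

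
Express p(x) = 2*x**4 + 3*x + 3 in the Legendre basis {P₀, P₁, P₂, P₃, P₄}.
(17/5)P₀ + (3)P₁ + (8/7)P₂ + (16/35)P₄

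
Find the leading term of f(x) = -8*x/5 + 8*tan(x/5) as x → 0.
8*x**3/375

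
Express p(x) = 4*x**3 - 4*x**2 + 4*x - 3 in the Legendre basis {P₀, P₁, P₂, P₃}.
(-13/3)P₀ + (32/5)P₁ + (-8/3)P₂ + (8/5)P₃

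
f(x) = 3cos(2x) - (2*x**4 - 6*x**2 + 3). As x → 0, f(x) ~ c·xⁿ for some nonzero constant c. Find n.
6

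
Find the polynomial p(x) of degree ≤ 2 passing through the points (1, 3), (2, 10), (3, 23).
3*x**2 - 2*x + 2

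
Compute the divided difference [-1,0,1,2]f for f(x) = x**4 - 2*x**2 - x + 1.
2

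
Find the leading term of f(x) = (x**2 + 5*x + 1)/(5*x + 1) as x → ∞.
x/5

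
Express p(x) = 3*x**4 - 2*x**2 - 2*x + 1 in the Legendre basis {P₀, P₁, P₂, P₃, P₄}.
(14/15)P₀ + (-2)P₁ + (8/21)P₂ + (24/35)P₄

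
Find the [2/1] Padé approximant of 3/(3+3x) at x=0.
1/(x + 1)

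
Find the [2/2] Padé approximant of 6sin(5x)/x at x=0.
(30 - 175*x**2/2)/(5*x**2/4 + 1)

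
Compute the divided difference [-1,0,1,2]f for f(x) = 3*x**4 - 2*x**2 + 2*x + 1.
6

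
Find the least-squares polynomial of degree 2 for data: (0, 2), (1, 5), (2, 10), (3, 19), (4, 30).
72/35 + (9/7)x + (10/7)x²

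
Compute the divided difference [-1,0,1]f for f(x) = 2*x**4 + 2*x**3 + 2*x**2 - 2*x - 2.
4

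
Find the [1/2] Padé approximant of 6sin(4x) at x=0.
24*x/(8*x**2/3 + 1)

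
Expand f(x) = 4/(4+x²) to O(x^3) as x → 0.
1 - x**2/4 + O(x**3)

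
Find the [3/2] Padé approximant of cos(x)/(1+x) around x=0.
(7*x**3/12 - 7*x**2/12 - x + 1)/(1 - 13*x**2/12)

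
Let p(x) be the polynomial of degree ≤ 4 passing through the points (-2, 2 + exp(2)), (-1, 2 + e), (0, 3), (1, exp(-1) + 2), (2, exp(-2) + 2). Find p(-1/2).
(-20*e + 3 + (-5*exp(2) + 60*e + 346)*exp(2))*exp(-2)/128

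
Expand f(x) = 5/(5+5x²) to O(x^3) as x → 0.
1 - x**2 + O(x**3)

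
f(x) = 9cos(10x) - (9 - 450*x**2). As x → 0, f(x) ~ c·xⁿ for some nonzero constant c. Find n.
4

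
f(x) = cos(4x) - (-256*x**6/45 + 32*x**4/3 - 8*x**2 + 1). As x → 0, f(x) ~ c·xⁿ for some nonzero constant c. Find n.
8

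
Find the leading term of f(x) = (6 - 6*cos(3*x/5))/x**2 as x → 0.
27/25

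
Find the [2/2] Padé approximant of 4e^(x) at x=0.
(x**2/3 + 2*x + 4)/(x**2/12 - x/2 + 1)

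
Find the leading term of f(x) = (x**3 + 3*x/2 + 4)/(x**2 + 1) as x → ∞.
x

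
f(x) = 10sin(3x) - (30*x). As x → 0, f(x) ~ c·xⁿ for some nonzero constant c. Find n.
3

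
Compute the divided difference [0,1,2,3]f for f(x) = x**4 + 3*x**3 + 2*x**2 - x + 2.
9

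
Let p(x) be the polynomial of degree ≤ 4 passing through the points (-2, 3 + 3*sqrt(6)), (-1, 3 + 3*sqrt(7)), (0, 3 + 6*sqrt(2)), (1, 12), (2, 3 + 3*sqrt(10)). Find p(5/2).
-849/32 - 135*sqrt(7)/32 + 105*sqrt(6)/128 + 945*sqrt(10)/128 + 567*sqrt(2)/32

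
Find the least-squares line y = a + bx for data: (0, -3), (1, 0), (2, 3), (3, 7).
a = -16/5, b = 33/10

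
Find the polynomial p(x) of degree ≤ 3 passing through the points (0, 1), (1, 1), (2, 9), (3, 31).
x**3 + x**2 - 2*x + 1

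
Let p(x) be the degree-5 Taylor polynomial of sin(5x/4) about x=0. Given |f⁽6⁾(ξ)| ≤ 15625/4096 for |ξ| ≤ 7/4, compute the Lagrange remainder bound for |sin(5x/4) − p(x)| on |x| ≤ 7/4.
367653125/2415919104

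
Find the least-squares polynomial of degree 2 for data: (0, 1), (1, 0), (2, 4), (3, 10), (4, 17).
4/7 + (-33/35)x + (9/7)x²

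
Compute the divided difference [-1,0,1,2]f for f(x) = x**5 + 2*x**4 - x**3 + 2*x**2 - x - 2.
8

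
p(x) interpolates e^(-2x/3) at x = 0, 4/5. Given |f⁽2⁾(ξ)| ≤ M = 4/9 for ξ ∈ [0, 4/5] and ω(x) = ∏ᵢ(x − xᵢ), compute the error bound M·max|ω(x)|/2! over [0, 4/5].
8/225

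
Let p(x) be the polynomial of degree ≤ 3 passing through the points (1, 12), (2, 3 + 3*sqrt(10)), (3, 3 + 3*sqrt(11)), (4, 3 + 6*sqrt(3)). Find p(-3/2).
-1485*sqrt(10)/16 - 315*sqrt(3)/8 + 2127/16 + 1155*sqrt(11)/16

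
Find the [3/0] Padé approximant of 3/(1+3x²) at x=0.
3 - 9*x**2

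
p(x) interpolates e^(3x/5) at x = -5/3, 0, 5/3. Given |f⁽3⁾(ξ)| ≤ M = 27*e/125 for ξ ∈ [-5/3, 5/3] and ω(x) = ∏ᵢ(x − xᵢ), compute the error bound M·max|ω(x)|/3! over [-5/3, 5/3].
sqrt(3)*e/27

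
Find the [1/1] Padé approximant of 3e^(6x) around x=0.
(9*x + 3)/(1 - 3*x)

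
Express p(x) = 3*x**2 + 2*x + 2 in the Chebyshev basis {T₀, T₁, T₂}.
(7/2)T₀ + (2)T₁ + (3/2)T₂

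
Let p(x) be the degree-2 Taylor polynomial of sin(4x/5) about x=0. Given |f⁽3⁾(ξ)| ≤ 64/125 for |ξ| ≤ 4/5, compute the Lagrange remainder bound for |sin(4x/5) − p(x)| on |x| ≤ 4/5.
2048/46875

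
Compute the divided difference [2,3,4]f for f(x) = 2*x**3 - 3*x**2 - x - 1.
15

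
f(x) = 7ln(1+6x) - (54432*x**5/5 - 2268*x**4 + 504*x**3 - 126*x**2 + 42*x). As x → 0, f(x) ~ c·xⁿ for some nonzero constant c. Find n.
6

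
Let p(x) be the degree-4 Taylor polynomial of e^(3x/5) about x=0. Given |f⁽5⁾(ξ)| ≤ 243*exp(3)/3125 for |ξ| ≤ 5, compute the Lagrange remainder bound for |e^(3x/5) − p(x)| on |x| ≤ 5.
81*exp(3)/40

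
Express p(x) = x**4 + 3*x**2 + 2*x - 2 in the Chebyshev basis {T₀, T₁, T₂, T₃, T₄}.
(-1/8)T₀ + (2)T₁ + (2)T₂ + (1/8)T₄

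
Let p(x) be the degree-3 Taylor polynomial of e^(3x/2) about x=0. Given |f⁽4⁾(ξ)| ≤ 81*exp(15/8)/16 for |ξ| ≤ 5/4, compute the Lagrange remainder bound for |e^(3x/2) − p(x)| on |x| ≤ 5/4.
16875*exp(15/8)/32768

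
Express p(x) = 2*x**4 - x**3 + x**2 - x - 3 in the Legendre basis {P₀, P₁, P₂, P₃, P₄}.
(-34/15)P₀ + (-8/5)P₁ + (38/21)P₂ + (-2/5)P₃ + (16/35)P₄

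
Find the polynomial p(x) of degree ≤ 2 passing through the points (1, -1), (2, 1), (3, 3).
2*x - 3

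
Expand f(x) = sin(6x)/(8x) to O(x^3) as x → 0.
3/4 - 9*x**2/2 + O(x**3)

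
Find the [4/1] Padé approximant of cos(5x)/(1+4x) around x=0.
(625*x**4/24 - 25*x**2/2 + 1)/(4*x + 1)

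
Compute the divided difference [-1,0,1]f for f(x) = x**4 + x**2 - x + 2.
2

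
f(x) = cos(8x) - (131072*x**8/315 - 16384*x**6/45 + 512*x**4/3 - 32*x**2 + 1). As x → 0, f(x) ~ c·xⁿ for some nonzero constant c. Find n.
10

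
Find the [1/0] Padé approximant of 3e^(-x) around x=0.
3 - 3*x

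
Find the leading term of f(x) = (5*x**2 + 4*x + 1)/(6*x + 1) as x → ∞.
5*x/6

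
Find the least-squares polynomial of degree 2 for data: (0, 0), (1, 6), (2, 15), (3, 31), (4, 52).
2/7 + (163/70)x + (37/14)x²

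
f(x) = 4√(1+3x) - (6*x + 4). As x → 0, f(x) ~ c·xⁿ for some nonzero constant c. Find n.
2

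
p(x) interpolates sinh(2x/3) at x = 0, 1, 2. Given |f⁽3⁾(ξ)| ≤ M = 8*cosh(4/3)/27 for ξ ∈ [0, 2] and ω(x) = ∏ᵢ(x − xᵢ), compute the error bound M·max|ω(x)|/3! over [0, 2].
8*sqrt(3)*cosh(4/3)/729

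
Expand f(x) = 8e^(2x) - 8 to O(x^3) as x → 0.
16*x + 16*x**2 + O(x**3)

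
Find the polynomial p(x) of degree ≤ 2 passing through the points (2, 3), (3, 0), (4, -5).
-x**2 + 2*x + 3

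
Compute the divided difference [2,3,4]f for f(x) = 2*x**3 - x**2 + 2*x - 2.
17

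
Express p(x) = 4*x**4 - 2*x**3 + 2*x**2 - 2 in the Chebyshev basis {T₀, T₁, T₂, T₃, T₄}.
(1/2)T₀ + (-3/2)T₁ + (3)T₂ + (-1/2)T₃ + (1/2)T₄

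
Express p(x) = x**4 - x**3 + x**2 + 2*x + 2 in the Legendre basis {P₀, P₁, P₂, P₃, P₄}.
(38/15)P₀ + (7/5)P₁ + (26/21)P₂ + (-2/5)P₃ + (8/35)P₄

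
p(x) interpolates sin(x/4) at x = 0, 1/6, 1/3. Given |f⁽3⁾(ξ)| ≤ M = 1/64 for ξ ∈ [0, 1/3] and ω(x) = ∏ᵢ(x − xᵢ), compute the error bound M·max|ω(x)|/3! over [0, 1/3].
sqrt(3)/373248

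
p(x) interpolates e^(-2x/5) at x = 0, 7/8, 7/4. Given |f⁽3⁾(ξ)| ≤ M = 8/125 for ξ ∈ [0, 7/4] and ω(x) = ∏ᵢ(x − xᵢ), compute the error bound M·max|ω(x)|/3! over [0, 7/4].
343*sqrt(3)/216000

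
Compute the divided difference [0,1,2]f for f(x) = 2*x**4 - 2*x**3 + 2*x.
8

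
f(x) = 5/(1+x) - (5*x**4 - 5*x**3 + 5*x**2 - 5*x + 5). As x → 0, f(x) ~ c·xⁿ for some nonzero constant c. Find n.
5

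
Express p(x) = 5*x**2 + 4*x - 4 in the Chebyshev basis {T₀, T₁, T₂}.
(-3/2)T₀ + (4)T₁ + (5/2)T₂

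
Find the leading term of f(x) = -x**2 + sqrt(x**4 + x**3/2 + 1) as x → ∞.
x/4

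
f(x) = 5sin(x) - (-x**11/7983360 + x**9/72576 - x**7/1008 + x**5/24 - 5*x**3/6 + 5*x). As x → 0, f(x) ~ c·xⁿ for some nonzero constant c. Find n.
13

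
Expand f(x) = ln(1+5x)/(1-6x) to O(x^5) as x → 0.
5*x + 35*x**2/2 + 440*x**3/3 + 2895*x**4/4 + O(x**5)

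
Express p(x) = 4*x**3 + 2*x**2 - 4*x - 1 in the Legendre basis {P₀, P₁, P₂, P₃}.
(-1/3)P₀ + (-8/5)P₁ + (4/3)P₂ + (8/5)P₃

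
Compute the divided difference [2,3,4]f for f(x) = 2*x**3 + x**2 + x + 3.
19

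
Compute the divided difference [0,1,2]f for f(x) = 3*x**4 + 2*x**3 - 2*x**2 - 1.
25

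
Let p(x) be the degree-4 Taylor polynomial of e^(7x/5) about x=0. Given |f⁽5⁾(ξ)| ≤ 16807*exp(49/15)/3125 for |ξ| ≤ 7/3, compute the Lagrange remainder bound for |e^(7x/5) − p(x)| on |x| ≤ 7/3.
282475249*exp(49/15)/91125000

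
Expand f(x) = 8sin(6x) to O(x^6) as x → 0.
48*x - 288*x**3 + 2592*x**5/5 + O(x**6)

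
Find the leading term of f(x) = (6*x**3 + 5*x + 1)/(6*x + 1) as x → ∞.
x**2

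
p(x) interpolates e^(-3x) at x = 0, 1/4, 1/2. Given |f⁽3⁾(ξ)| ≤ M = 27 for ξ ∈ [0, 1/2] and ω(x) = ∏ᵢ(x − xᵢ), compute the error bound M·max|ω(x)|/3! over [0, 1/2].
sqrt(3)/64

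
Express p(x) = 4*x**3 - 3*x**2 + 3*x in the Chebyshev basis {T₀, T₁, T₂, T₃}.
(-3/2)T₀ + (6)T₁ + (-3/2)T₂ + T₃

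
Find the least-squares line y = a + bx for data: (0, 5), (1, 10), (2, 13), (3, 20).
a = 24/5, b = 24/5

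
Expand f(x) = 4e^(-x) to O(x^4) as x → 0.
4 - 4*x + 2*x**2 - 2*x**3/3 + O(x**4)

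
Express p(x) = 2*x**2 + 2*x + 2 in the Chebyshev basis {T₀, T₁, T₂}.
(3)T₀ + (2)T₁ + T₂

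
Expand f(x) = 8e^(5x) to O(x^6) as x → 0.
8 + 40*x + 100*x**2 + 500*x**3/3 + 625*x**4/3 + 625*x**5/3 + O(x**6)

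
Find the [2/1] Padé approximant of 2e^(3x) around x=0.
(3*x**2 + 4*x + 2)/(1 - x)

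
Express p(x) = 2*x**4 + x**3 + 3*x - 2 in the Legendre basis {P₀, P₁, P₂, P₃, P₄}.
(-8/5)P₀ + (18/5)P₁ + (8/7)P₂ + (2/5)P₃ + (16/35)P₄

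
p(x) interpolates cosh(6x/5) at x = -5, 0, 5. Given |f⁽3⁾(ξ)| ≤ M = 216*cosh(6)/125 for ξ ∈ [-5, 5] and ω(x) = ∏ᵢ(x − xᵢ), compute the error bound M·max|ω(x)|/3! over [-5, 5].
8*sqrt(3)*cosh(6)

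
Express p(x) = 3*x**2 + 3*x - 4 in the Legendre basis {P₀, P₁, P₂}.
(-3)P₀ + (3)P₁ + (2)P₂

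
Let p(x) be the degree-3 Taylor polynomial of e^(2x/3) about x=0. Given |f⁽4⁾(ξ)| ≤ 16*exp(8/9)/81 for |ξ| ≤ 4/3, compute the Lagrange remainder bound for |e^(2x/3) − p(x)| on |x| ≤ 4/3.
512*exp(8/9)/19683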